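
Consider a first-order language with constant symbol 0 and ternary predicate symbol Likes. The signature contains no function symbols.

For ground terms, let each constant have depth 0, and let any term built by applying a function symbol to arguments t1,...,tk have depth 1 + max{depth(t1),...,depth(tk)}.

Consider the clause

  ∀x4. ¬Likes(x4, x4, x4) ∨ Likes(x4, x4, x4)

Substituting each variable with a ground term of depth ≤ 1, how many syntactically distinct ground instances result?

Ground terms of depth ≤ 1:
  With no function symbols every ground term is a constant, so there is exactly 1 ground term at every depth bound.
  N_0 = 1
  N_1 = 1
  Explicitly: 0.
So there is exactly 1 ground term available for substitution.
The body mentions the single quantified variable x4; since ground terms form a free algebra, no two substitutions collapse to the same formula.
Number of ground instances = 1.

1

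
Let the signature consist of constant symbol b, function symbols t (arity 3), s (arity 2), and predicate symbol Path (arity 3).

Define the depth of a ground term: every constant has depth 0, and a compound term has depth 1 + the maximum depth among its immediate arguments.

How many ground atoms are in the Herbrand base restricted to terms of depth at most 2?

First count ground terms of depth ≤ 2.
Count level by level. With function symbols t/3, s/2, the terms of depth ≤ k are the 1 constant together with each function applied to depth-≤(k−1) tuples, so N_k = 1 + N_{k-1}^3 + N_{k-1}^2.
N_0 = 1
N_1 = 1 + 1^3 + 1^2 = 3
N_2 = 1 + 3^3 + 3^2 = 37
So |H| = 37.
A ground atom is a predicate applied to a tuple of terms from H, so the count is the sum over predicates of |H|^arity:
  Path: 37^3 = 50653
Total ground atoms: 50653.

50653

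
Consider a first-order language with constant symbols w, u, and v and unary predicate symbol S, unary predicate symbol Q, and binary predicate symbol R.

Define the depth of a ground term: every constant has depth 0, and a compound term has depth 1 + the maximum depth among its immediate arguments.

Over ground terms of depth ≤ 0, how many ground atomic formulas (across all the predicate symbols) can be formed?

First count ground terms of depth ≤ 0.
With no function symbols every ground term is a constant, so there are exactly 3 ground terms at every depth bound.
N_0 = 3
Explicitly: w, u, v.
So |H| = 3.
Ground atoms are formed by filling each argument slot of a predicate with a term from H, so an r-ary predicate gives |H|^r atoms:
  S: 3;  Q: 3;  R: 3^2 = 9
Total ground atoms: 3 + 3 + 9 = 15.

15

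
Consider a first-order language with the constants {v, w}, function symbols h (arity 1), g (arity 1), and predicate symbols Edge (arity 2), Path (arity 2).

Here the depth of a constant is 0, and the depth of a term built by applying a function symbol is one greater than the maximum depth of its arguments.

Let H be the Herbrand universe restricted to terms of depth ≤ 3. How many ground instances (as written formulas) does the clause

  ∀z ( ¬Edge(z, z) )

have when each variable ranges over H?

30

Ground terms of depth ≤ 3:
  Count level by level. With function symbols h/1, g/1, the terms of depth ≤ k are the 2 constants together with each function applied to depth-≤(k−1) tuples, so N_k = 2 + N_{k-1} + N_{k-1}.
  N_0 = 2
  N_1 = 2 + 2 + 2 = 6
  N_2 = 2 + 6 + 6 = 14
  N_3 = 2 + 14 + 14 = 30
So there are 30 ground terms available for substitution.
The variable z ranges independently over the available ground terms, and distinct assignments produce distinct instances.
Number of ground instances = 30.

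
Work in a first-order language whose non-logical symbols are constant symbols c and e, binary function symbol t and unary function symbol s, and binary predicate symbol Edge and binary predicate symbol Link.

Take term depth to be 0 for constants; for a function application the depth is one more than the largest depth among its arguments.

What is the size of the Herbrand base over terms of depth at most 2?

First count ground terms of depth ≤ 2.
Let N_k count ground terms of depth at most k. Each non-constant term of depth ≤ k is some function symbol applied to depth-≤(k−1) arguments, giving N_k = 2 + N_{k-1}^2 + N_{k-1}.
N_0 = 2
N_1 = 2 + 2^2 + 2 = 8
N_2 = 2 + 8^2 + 8 = 74
So |H| = 74.
Ground atoms are formed by filling each argument slot of a predicate with a term from H, so an r-ary predicate gives |H|^r atoms:
  Edge: 74^2 = 5476;  Link: 74^2 = 5476
Total ground atoms: 5476 + 5476 = 10952.

10952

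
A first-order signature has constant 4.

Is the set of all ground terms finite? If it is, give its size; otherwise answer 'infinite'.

1

There are no function symbols, so the only ground term is the single constant.
The Herbrand universe is {4}, finite with 1 element.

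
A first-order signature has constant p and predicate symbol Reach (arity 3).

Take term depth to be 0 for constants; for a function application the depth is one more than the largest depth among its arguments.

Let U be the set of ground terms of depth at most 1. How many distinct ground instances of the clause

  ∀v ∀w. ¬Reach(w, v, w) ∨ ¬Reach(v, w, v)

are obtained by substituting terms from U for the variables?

1

Ground terms of depth ≤ 1:
  With no function symbols every ground term is a constant, so there is exactly 1 ground term at every depth bound.
  N_0 = 1
  N_1 = 1
  Explicitly: p.
So there is exactly 1 ground term available for substitution.
The body mentions every one of the 2 quantified variables; since ground terms form a free algebra, no two substitutions collapse to the same formula.
Number of ground instances = 1^2 = 1.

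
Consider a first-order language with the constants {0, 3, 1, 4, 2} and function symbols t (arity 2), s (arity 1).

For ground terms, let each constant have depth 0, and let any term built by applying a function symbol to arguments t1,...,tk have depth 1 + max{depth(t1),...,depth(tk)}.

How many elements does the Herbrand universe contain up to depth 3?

1601495

Count level by level. With function symbols t/2, s/1, the terms of depth ≤ k are the 5 constants together with each function applied to depth-≤(k−1) tuples, so N_k = 5 + N_{k-1}^2 + N_{k-1}.
N_0 = 5
N_1 = 5 + 5^2 + 5 = 35
N_2 = 5 + 35^2 + 35 = 1265
N_3 = 5 + 1265^2 + 1265 = 1601495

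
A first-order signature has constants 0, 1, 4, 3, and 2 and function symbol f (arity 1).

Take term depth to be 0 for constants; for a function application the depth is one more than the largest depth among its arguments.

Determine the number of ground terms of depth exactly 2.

Let N_k = |{terms of depth ≤ k}|. Then N_0 = 5 and N_k = 5 + N_{k-1} for k ≥ 1 (one summand per function symbol, arity giving the exponent).
N_0 = 5
N_1 = 5 + 5 = 10
N_2 = 5 + 10 = 15
Terms of depth exactly 2: N_2 − N_1 = 15 − 10 = 5.

5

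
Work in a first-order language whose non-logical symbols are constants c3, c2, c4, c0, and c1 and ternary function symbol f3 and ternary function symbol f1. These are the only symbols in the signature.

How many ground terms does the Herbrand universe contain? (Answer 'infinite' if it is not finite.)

infinite

The signature has at least one function symbol (f3, arity 3) and at least one constant (c3).
Iterating f3 gives infinitely many distinct ground terms: c3, f3(c3, c3, c3), f3(f3(c3, c3, c3), f3(c3, c3, c3), f3(c3, c3, c3)), ...
So the Herbrand universe is infinite.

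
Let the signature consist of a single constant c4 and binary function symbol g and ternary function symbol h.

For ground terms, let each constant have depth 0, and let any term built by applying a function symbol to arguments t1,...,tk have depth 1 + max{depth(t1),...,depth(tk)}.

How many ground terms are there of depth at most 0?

Write N_k for the number of ground terms of depth ≤ k. A term of depth ≤ k is either a constant or a function symbol applied to arguments of depth ≤ k−1, so N_k = 1 + N_{k-1}^2 + N_{k-1}^3.
N_0 = 1

1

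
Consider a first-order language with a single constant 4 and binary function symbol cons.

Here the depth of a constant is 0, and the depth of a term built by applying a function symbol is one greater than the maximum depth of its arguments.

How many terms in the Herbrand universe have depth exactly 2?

Write N_k for the number of ground terms of depth ≤ k. A term of depth ≤ k is either a constant or a function symbol applied to arguments of depth ≤ k−1, so N_k = 1 + N_{k-1}^2.
N_0 = 1
N_1 = 1 + 1^2 = 2
N_2 = 1 + 2^2 = 5
Terms of depth exactly 2: N_2 − N_1 = 5 − 2 = 3.

3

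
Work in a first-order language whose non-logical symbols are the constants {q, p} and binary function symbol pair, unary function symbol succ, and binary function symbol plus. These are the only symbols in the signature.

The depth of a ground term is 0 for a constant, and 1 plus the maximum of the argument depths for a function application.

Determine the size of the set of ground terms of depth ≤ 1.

Let N_k = |{terms of depth ≤ k}|. Then N_0 = 2 and N_k = 2 + N_{k-1}^2 + N_{k-1} + N_{k-1}^2 for k ≥ 1 (one summand per function symbol, arity giving the exponent).
N_0 = 2
N_1 = 2 + 2^2 + 2 + 2^2 = 12
Explicitly: q, p, pair(q, q), pair(q, p), pair(p, q), pair(p, p), succ(q), succ(p), plus(q, q), plus(q, p), plus(p, q), plus(p, p).

12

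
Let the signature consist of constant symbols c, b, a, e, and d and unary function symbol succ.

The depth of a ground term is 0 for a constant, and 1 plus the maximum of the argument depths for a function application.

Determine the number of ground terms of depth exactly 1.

5

Let N_k = |{terms of depth ≤ k}|. Then N_0 = 5 and N_k = 5 + N_{k-1} for k ≥ 1 (one summand per function symbol, arity giving the exponent).
N_0 = 5
N_1 = 5 + 5 = 10
Terms of depth exactly 1: N_1 − N_0 = 10 − 5 = 5.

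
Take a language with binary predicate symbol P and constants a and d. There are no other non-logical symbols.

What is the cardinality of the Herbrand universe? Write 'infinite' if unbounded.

2

There are no function symbols, so every ground term is one of the 2 constants.
The Herbrand universe is {a, d}, which is finite with 2 elements.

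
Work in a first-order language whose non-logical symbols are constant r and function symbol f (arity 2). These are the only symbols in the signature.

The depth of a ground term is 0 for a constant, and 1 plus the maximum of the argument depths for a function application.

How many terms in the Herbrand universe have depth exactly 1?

1

Let N_k count ground terms of depth at most k. Each non-constant term of depth ≤ k is some function symbol applied to depth-≤(k−1) arguments, giving N_k = 1 + N_{k-1}^2.
N_0 = 1
N_1 = 1 + 1^2 = 2
Terms of depth exactly 1: N_1 − N_0 = 2 − 1 = 1.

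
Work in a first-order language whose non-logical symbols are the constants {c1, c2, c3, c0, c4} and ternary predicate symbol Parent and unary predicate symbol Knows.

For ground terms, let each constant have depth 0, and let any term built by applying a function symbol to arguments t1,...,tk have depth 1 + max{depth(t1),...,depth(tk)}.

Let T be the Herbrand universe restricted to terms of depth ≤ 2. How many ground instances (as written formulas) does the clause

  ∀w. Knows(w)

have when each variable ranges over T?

5

Ground terms of depth ≤ 2:
  With no function symbols every ground term is a constant, so there are exactly 5 ground terms at every depth bound.
  N_0 = 5
  N_1 = 5
  N_2 = 5
  Explicitly: c1, c2, c3, c0, c4.
So there are 5 ground terms available for substitution.
There is 1 variable to instantiate (w),  occurring in at least one literal, so different choices give different ground instances.
Number of ground instances = 5.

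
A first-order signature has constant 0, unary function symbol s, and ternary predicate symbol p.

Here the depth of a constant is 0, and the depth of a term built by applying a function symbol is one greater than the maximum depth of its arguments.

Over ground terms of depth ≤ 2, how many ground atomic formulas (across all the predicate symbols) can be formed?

First count ground terms of depth ≤ 2.
Let N_k = |{terms of depth ≤ k}|. Then N_0 = 1 and N_k = 1 + N_{k-1} for k ≥ 1 (one summand per function symbol, arity giving the exponent).
N_0 = 1
N_1 = 1 + 1 = 2
N_2 = 1 + 2 = 3
Explicitly: 0, s(0), s(s(0)).
So |H| = 3.
For each predicate symbol, the number of ground atoms is |H| raised to its arity; summing:
  p: 3^3 = 27
Total ground atoms: 27.

27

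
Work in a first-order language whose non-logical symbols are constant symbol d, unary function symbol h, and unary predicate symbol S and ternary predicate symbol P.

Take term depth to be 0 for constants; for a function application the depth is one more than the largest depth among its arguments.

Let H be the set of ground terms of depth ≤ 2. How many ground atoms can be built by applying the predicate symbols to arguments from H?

First count ground terms of depth ≤ 2.
Count level by level. With function symbols h/1, the terms of depth ≤ k are the 1 constant together with each function applied to depth-≤(k−1) tuples, so N_k = 1 + N_{k-1}.
N_0 = 1
N_1 = 1 + 1 = 2
N_2 = 1 + 2 = 3
Explicitly: d, h(d), h(h(d)).
So |H| = 3.
Ground atoms are formed by filling each argument slot of a predicate with a term from H, so an r-ary predicate gives |H|^r atoms:
  S: 3;  P: 3^3 = 27
Total ground atoms: 3 + 27 = 30.

30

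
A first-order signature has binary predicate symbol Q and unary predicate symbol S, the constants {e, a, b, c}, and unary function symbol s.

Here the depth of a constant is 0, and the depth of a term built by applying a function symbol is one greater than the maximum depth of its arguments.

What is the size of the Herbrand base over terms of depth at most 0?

First count ground terms of depth ≤ 0.
Let N_k count ground terms of depth at most k. Each non-constant term of depth ≤ k is some function symbol applied to depth-≤(k−1) arguments, giving N_k = 4 + N_{k-1}.
N_0 = 4
Explicitly: e, a, b, c.
So |H| = 4.
Each predicate of arity r yields |H|^r ground atoms (one per choice of an r-tuple from H):
  Q: 4^2 = 16;  S: 4
Total ground atoms: 16 + 4 = 20.

20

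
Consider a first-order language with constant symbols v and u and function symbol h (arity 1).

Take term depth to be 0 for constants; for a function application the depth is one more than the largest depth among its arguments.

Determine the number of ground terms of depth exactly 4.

2

Write N_k for the number of ground terms of depth ≤ k. A term of depth ≤ k is either a constant or a function symbol applied to arguments of depth ≤ k−1, so N_k = 2 + N_{k-1}.
N_0 = 2
N_1 = 2 + 2 = 4
N_2 = 2 + 4 = 6
N_3 = 2 + 6 = 8
N_4 = 2 + 8 = 10
Terms of depth exactly 4: N_4 − N_3 = 10 − 8 = 2.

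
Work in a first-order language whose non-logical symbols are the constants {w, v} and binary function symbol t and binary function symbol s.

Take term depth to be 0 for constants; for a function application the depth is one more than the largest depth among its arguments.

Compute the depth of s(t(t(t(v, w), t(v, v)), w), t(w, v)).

4

depth(t(v, w)) = 1 + max(0, 0) = 1
depth(t(v, v)) = 1 + max(0, 0) = 1
depth(t(t(v, w), t(v, v))) = 1 + max(1, 1) = 2
depth(t(t(t(v, w), t(v, v)), w)) = 1 + max(2, 0) = 3
depth(t(w, v)) = 1 + max(0, 0) = 1
depth(s(t(t(t(v, w), t(v, v)), w), t(w, v))) = 1 + max(3, 1) = 4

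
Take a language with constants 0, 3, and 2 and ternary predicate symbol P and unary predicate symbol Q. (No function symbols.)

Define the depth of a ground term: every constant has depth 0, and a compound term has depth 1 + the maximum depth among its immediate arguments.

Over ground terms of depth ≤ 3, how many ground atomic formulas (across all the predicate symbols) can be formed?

First count ground terms of depth ≤ 3.
With no function symbols every ground term is a constant, so there are exactly 3 ground terms at every depth bound.
N_0 = 3
N_1 = 3
N_2 = 3
N_3 = 3
Explicitly: 0, 3, 2.
So |H| = 3.
A ground atom is a predicate applied to a tuple of terms from H, so the count is the sum over predicates of |H|^arity:
  P: 3^3 = 27;  Q: 3
Total ground atoms: 27 + 3 = 30.

30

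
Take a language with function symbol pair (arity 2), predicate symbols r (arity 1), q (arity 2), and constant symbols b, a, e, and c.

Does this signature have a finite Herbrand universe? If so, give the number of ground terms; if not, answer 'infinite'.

The signature has at least one function symbol (pair, arity 2) and at least one constant (b).
Iterating pair gives infinitely many distinct ground terms: b, pair(b, b), pair(pair(b, b), pair(b, b)), ...
So the Herbrand universe is infinite.

infinite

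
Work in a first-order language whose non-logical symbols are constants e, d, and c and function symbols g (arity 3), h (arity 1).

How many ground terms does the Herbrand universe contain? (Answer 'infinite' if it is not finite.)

The signature has at least one function symbol (g, arity 3) and at least one constant (e).
Iterating g gives infinitely many distinct ground terms: e, g(e, e, e), g(g(e, e, e), g(e, e, e), g(e, e, e)), ...
So the Herbrand universe is infinite.

infinite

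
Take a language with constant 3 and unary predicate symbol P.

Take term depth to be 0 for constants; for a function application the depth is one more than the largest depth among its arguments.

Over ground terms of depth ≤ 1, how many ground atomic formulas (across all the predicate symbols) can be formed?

First count ground terms of depth ≤ 1.
With no function symbols every ground term is a constant, so there is exactly 1 ground term at every depth bound.
N_0 = 1
N_1 = 1
Explicitly: 3.
So |H| = 1.
For each predicate symbol, the number of ground atoms is |H| raised to its arity; summing:
  P: 1
Total ground atoms: 1.

1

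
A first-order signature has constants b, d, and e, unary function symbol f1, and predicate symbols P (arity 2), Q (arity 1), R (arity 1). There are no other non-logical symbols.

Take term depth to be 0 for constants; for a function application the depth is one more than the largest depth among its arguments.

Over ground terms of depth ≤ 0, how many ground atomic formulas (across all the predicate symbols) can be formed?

First count ground terms of depth ≤ 0.
Write N_k for the number of ground terms of depth ≤ k. A term of depth ≤ k is either a constant or a function symbol applied to arguments of depth ≤ k−1, so N_k = 3 + N_{k-1}.
N_0 = 3
Explicitly: b, d, e.
So |H| = 3.
Ground atoms are formed by filling each argument slot of a predicate with a term from H, so an r-ary predicate gives |H|^r atoms:
  P: 3^2 = 9;  Q: 3;  R: 3
Total ground atoms: 9 + 3 + 3 = 15.

15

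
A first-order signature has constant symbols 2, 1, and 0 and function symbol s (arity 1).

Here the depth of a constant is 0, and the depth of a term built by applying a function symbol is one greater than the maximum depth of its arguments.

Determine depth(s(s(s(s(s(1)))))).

depth(s(1)) = 1 + depth(1) = 1 + 0 = 1
depth(s(s(1))) = 1 + depth(s(1)) = 1 + 1 = 2
depth(s(s(s(1)))) = 1 + depth(s(s(1))) = 1 + 2 = 3
depth(s(s(s(s(1))))) = 1 + depth(s(s(s(1)))) = 1 + 3 = 4
depth(s(s(s(s(s(1)))))) = 1 + depth(s(s(s(s(1))))) = 1 + 4 = 5

5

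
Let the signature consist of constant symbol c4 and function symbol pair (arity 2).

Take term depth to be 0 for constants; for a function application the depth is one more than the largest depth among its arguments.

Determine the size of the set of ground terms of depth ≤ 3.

26

Let N_k count ground terms of depth at most k. Each non-constant term of depth ≤ k is some function symbol applied to depth-≤(k−1) arguments, giving N_k = 1 + N_{k-1}^2.
N_0 = 1
N_1 = 1 + 1^2 = 2
N_2 = 1 + 2^2 = 5
N_3 = 1 + 5^2 = 26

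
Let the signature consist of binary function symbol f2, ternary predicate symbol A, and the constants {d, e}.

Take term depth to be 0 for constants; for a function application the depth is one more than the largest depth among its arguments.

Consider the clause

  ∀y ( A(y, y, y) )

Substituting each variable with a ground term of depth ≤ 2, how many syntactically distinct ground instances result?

Ground terms of depth ≤ 2:
  Count level by level. With function symbols f2/2, the terms of depth ≤ k are the 2 constants together with each function applied to depth-≤(k−1) tuples, so N_k = 2 + N_{k-1}^2.
  N_0 = 2
  N_1 = 2 + 2^2 = 6
  N_2 = 2 + 6^2 = 38
So there are 38 ground terms available for substitution.
The clause has 1 distinct variable (y), which appears in the body. In the free term algebra distinct substitutions yield syntactically distinct ground instances.
Number of ground instances = 38.

38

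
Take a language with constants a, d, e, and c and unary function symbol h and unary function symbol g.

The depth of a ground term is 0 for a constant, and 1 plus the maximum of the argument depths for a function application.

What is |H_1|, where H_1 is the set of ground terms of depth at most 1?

12

Write N_k for the number of ground terms of depth ≤ k. A term of depth ≤ k is either a constant or a function symbol applied to arguments of depth ≤ k−1, so N_k = 4 + N_{k-1} + N_{k-1}.
N_0 = 4
N_1 = 4 + 4 + 4 = 12
Explicitly: a, d, e, c, h(a), h(d), h(e), h(c), g(a), g(d), g(e), g(c).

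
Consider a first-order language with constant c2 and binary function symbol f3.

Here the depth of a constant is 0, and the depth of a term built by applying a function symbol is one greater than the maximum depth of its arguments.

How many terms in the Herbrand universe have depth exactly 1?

1

Count level by level. With function symbols f3/2, the terms of depth ≤ k are the 1 constant together with each function applied to depth-≤(k−1) tuples, so N_k = 1 + N_{k-1}^2.
N_0 = 1
N_1 = 1 + 1^2 = 2
Terms of depth exactly 1: N_1 − N_0 = 2 − 1 = 1.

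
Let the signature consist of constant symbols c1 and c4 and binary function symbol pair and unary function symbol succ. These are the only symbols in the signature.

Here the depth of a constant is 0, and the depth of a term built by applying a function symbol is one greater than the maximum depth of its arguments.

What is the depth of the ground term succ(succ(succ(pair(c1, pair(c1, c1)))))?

5

depth(pair(c1, c1)) = 1 + max(0, 0) = 1
depth(pair(c1, pair(c1, c1))) = 1 + max(0, 1) = 2
depth(succ(pair(c1, pair(c1, c1)))) = 1 + depth(pair(c1, pair(c1, c1))) = 1 + 2 = 3
depth(succ(succ(pair(c1, pair(c1, c1))))) = 1 + depth(succ(pair(c1, pair(c1, c1)))) = 1 + 3 = 4
depth(succ(succ(succ(pair(c1, pair(c1, c1)))))) = 1 + depth(succ(succ(pair(c1, pair(c1, c1))))) = 1 + 4 = 5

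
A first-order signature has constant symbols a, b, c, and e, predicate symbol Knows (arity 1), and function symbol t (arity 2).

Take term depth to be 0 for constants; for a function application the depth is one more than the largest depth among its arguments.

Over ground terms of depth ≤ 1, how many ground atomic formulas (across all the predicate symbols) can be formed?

20

First count ground terms of depth ≤ 1.
Let N_k = |{terms of depth ≤ k}|. Then N_0 = 4 and N_k = 4 + N_{k-1}^2 for k ≥ 1 (one summand per function symbol, arity giving the exponent).
N_0 = 4
N_1 = 4 + 4^2 = 20
So |H| = 20.
For each predicate symbol, the number of ground atoms is |H| raised to its arity; summing:
  Knows: 20
Total ground atoms: 20.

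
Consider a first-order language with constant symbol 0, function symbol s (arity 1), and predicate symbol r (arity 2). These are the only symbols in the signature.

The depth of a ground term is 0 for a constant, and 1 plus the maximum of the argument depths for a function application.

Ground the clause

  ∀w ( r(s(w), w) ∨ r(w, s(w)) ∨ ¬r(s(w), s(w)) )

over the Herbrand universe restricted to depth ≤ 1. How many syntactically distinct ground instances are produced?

Ground terms of depth ≤ 1:
  Count level by level. With function symbols s/1, the terms of depth ≤ k are the 1 constant together with each function applied to depth-≤(k−1) tuples, so N_k = 1 + N_{k-1}.
  N_0 = 1
  N_1 = 1 + 1 = 2
  Explicitly: 0, s(0).
So there are 2 ground terms available for substitution.
The clause has 1 distinct variable (w), which appears in the body. In the free term algebra distinct substitutions yield syntactically distinct ground instances.
Number of ground instances = 2.

2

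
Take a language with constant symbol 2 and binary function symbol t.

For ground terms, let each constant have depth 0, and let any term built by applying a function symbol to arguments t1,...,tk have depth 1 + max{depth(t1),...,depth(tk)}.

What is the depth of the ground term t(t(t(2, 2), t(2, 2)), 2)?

3

depth(t(2, 2)) = 1 + max(0, 0) = 1
depth(t(t(2, 2), t(2, 2))) = 1 + max(1, 1) = 2
depth(t(t(t(2, 2), t(2, 2)), 2)) = 1 + max(2, 0) = 3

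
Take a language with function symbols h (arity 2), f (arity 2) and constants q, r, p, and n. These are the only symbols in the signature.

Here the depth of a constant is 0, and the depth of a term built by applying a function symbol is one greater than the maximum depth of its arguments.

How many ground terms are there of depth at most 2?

2596

Let N_k count ground terms of depth at most k. Each non-constant term of depth ≤ k is some function symbol applied to depth-≤(k−1) arguments, giving N_k = 4 + N_{k-1}^2 + N_{k-1}^2.
N_0 = 4
N_1 = 4 + 4^2 + 4^2 = 36
N_2 = 4 + 36^2 + 36^2 = 2596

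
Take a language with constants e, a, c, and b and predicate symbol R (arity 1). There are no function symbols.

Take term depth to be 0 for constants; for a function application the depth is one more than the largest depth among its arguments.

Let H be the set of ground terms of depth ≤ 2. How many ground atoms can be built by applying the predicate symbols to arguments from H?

4

First count ground terms of depth ≤ 2.
With no function symbols every ground term is a constant, so there are exactly 4 ground terms at every depth bound.
N_0 = 4
N_1 = 4
N_2 = 4
Explicitly: e, a, c, b.
So |H| = 4.
A ground atom is a predicate applied to a tuple of terms from H, so the count is the sum over predicates of |H|^arity:
  R: 4
Total ground atoms: 4.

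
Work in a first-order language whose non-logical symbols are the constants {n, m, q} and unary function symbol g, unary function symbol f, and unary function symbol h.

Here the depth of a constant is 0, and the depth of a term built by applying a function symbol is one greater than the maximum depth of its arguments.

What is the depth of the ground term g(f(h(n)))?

3

depth(h(n)) = 1 + depth(n) = 1 + 0 = 1
depth(f(h(n))) = 1 + depth(h(n)) = 1 + 1 = 2
depth(g(f(h(n)))) = 1 + depth(f(h(n))) = 1 + 2 = 3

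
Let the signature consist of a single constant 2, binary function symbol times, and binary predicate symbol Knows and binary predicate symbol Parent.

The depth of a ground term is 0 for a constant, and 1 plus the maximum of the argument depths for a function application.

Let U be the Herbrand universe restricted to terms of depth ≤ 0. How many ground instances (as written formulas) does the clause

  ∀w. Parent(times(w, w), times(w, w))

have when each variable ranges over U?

1

Ground terms of depth ≤ 0:
  Let N_k = |{terms of depth ≤ k}|. Then N_0 = 1 and N_k = 1 + N_{k-1}^2 for k ≥ 1 (one summand per function symbol, arity giving the exponent).
  N_0 = 1
So there is exactly 1 ground term available for substitution.
The clause has 1 distinct variable (w), which appears in the body. In the free term algebra distinct substitutions yield syntactically distinct ground instances.
Number of ground instances = 1.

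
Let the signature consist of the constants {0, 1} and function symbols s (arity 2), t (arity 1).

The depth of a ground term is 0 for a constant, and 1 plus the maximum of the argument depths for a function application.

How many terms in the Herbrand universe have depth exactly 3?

Count level by level. With function symbols s/2, t/1, the terms of depth ≤ k are the 2 constants together with each function applied to depth-≤(k−1) tuples, so N_k = 2 + N_{k-1}^2 + N_{k-1}.
N_0 = 2
N_1 = 2 + 2^2 + 2 = 8
N_2 = 2 + 8^2 + 8 = 74
N_3 = 2 + 74^2 + 74 = 5552
Terms of depth exactly 3: N_3 − N_2 = 5552 − 74 = 5478.

5478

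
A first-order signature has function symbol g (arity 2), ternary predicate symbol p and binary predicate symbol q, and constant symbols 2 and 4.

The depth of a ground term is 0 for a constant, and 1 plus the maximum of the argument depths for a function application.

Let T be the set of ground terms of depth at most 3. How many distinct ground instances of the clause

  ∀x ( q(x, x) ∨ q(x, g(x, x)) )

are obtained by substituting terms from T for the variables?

Ground terms of depth ≤ 3:
  Count level by level. With function symbols g/2, the terms of depth ≤ k are the 2 constants together with each function applied to depth-≤(k−1) tuples, so N_k = 2 + N_{k-1}^2.
  N_0 = 2
  N_1 = 2 + 2^2 = 6
  N_2 = 2 + 6^2 = 38
  N_3 = 2 + 38^2 = 1446
So there are 1446 ground terms available for substitution.
There is 1 variable to instantiate (x),  occurring in at least one literal, so different choices give different ground instances.
Number of ground instances = 1446.

1446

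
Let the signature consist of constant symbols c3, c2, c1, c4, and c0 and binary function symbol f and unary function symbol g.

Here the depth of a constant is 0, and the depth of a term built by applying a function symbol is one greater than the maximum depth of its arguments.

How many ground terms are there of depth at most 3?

1601495

Count level by level. With function symbols f/2, g/1, the terms of depth ≤ k are the 5 constants together with each function applied to depth-≤(k−1) tuples, so N_k = 5 + N_{k-1}^2 + N_{k-1}.
N_0 = 5
N_1 = 5 + 5^2 + 5 = 35
N_2 = 5 + 35^2 + 35 = 1265
N_3 = 5 + 1265^2 + 1265 = 1601495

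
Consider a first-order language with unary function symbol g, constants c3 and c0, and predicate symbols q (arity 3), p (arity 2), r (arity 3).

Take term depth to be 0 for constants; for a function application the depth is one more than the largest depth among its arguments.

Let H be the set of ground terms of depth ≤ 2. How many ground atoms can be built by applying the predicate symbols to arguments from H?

First count ground terms of depth ≤ 2.
Let N_k count ground terms of depth at most k. Each non-constant term of depth ≤ k is some function symbol applied to depth-≤(k−1) arguments, giving N_k = 2 + N_{k-1}.
N_0 = 2
N_1 = 2 + 2 = 4
N_2 = 2 + 4 = 6
So |H| = 6.
Each predicate of arity r yields |H|^r ground atoms (one per choice of an r-tuple from H):
  q: 6^3 = 216;  p: 6^2 = 36;  r: 6^3 = 216
Total ground atoms: 216 + 36 + 216 = 468.

468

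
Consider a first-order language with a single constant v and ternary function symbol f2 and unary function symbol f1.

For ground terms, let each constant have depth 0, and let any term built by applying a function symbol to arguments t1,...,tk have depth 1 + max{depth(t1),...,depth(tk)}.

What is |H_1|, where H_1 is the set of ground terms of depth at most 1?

3

Write N_k for the number of ground terms of depth ≤ k. A term of depth ≤ k is either a constant or a function symbol applied to arguments of depth ≤ k−1, so N_k = 1 + N_{k-1}^3 + N_{k-1}.
N_0 = 1
N_1 = 1 + 1^3 + 1 = 3
Explicitly: v, f2(v, v, v), f1(v).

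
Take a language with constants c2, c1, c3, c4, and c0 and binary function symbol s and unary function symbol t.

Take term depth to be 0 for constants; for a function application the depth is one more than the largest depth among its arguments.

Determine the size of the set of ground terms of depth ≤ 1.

If N_k denotes the number of depth-≤k ground terms, the 5 constants give N_0 = 5, and each function symbol of arity r contributes N_{k-1}^r new terms at level k: N_k = 5 + N_{k-1}^2 + N_{k-1}.
N_0 = 5
N_1 = 5 + 5^2 + 5 = 35

35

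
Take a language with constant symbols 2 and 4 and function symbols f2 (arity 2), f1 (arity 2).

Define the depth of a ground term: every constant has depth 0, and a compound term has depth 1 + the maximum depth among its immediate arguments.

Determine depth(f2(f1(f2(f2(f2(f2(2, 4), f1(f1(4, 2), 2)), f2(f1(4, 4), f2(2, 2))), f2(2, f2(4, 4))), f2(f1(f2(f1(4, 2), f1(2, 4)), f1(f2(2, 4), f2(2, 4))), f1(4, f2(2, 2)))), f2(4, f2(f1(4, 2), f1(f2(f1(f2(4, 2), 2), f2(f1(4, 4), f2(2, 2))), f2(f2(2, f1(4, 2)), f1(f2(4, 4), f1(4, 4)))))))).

depth(f2(2, 4)) = 1 + max(0, 0) = 1
depth(f1(4, 2)) = 1 + max(0, 0) = 1
depth(f1(f1(4, 2), 2)) = 1 + max(1, 0) = 2
depth(f2(f2(2, 4), f1(f1(4, 2), 2))) = 1 + max(1, 2) = 3
depth(f1(4, 4)) = 1 + max(0, 0) = 1
depth(f2(2, 2)) = 1 + max(0, 0) = 1
depth(f2(f1(4, 4), f2(2, 2))) = 1 + max(1, 1) = 2
depth(f2(f2(f2(2, 4), f1(f1(4, 2), 2)), f2(f1(4, 4), f2(2, 2)))) = 1 + max(3, 2) = 4
depth(f2(4, 4)) = 1 + max(0, 0) = 1
depth(f2(2, f2(4, 4))) = 1 + max(0, 1) = 2
depth(f2(f2(f2(f2(2, 4), f1(f1(4, 2), 2)), f2(f1(4, 4), f2(2, 2))), f2(2, f2(4, 4)))) = 1 + max(4, 2) = 5
depth(f1(2, 4)) = 1 + max(0, 0) = 1
depth(f2(f1(4, 2), f1(2, 4))) = 1 + max(1, 1) = 2
depth(f1(f2(2, 4), f2(2, 4))) = 1 + max(1, 1) = 2
depth(f1(f2(f1(4, 2), f1(2, 4)), f1(f2(2, 4), f2(2, 4)))) = 1 + max(2, 2) = 3
depth(f1(4, f2(2, 2))) = 1 + max(0, 1) = 2
depth(f2(f1(f2(f1(4, 2), f1(2, 4)), f1(f2(2, 4), f2(2, 4))), f1(4, f2(2, 2)))) = 1 + max(3, 2) = 4
depth(f1(f2(f2(f2(f2(2, 4), f1(f1(4, 2), 2)), f2(f1(4, 4), f2(2, 2))), f2(2, f2(4, 4))), f2(f1(f2(f1(4, 2), f1(2, 4)), f1(f2(2, 4), f2(2, 4))), f1(4, f2(2, 2))))) = 1 + max(5, 4) = 6
depth(f2(4, 2)) = 1 + max(0, 0) = 1
depth(f1(f2(4, 2), 2)) = 1 + max(1, 0) = 2
depth(f2(f1(f2(4, 2), 2), f2(f1(4, 4), f2(2, 2)))) = 1 + max(2, 2) = 3
depth(f2(2, f1(4, 2))) = 1 + max(0, 1) = 2
depth(f1(f2(4, 4), f1(4, 4))) = 1 + max(1, 1) = 2
depth(f2(f2(2, f1(4, 2)), f1(f2(4, 4), f1(4, 4)))) = 1 + max(2, 2) = 3
depth(f1(f2(f1(f2(4, 2), 2), f2(f1(4, 4), f2(2, 2))), f2(f2(2, f1(4, 2)), f1(f2(4, 4), f1(4, 4))))) = 1 + max(3, 3) = 4
depth(f2(f1(4, 2), f1(f2(f1(f2(4, 2), 2), f2(f1(4, 4), f2(2, 2))), f2(f2(2, f1(4, 2)), f1(f2(4, 4), f1(4, 4)))))) = 1 + max(1, 4) = 5
depth(f2(4, f2(f1(4, 2), f1(f2(f1(f2(4, 2), 2), f2(f1(4, 4), f2(2, 2))), f2(f2(2, f1(4, 2)), f1(f2(4, 4), f1(4, 4))))))) = 1 + max(0, 5) = 6
depth(f2(f1(f2(f2(f2(f2(2, 4), f1(f1(4, 2), 2)), f2(f1(4, 4), f2(2, 2))), f2(2, f2(4, 4))), f2(f1(f2(f1(4, 2), f1(2, 4)), f1(f2(2, 4), f2(2, 4))), f1(4, f2(2, 2)))), f2(4, f2(f1(4, 2), f1(f2(f1(f2(4, 2), 2), f2(f1(4, 4), f2(2, 2))), f2(f2(2, f1(4, 2)), f1(f2(4, 4), f1(4, 4)))))))) = 1 + max(6, 6) = 7

7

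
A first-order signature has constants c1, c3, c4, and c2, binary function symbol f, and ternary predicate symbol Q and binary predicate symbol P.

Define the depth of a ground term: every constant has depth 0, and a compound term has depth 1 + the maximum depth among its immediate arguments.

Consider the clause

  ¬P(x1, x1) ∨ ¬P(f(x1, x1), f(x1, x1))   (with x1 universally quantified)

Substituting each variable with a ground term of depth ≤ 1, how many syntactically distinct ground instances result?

Ground terms of depth ≤ 1:
  Let N_k count ground terms of depth at most k. Each non-constant term of depth ≤ k is some function symbol applied to depth-≤(k−1) arguments, giving N_k = 4 + N_{k-1}^2.
  N_0 = 4
  N_1 = 4 + 4^2 = 20
So there are 20 ground terms available for substitution.
The variable x1 ranges independently over the available ground terms, and distinct assignments produce distinct instances.
Number of ground instances = 20.

20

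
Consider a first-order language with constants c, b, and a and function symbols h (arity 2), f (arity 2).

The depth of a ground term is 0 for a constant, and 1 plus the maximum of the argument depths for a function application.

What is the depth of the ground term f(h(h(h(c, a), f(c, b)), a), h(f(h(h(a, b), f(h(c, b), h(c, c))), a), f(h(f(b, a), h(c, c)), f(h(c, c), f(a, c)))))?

depth(h(c, a)) = 1 + max(0, 0) = 1
depth(f(c, b)) = 1 + max(0, 0) = 1
depth(h(h(c, a), f(c, b))) = 1 + max(1, 1) = 2
depth(h(h(h(c, a), f(c, b)), a)) = 1 + max(2, 0) = 3
depth(h(a, b)) = 1 + max(0, 0) = 1
depth(h(c, b)) = 1 + max(0, 0) = 1
depth(h(c, c)) = 1 + max(0, 0) = 1
depth(f(h(c, b), h(c, c))) = 1 + max(1, 1) = 2
depth(h(h(a, b), f(h(c, b), h(c, c)))) = 1 + max(1, 2) = 3
depth(f(h(h(a, b), f(h(c, b), h(c, c))), a)) = 1 + max(3, 0) = 4
depth(f(b, a)) = 1 + max(0, 0) = 1
depth(h(f(b, a), h(c, c))) = 1 + max(1, 1) = 2
depth(f(a, c)) = 1 + max(0, 0) = 1
depth(f(h(c, c), f(a, c))) = 1 + max(1, 1) = 2
depth(f(h(f(b, a), h(c, c)), f(h(c, c), f(a, c)))) = 1 + max(2, 2) = 3
depth(h(f(h(h(a, b), f(h(c, b), h(c, c))), a), f(h(f(b, a), h(c, c)), f(h(c, c), f(a, c))))) = 1 + max(4, 3) = 5
depth(f(h(h(h(c, a), f(c, b)), a), h(f(h(h(a, b), f(h(c, b), h(c, c))), a), f(h(f(b, a), h(c, c)), f(h(c, c), f(a, c)))))) = 1 + max(3, 5) = 6

6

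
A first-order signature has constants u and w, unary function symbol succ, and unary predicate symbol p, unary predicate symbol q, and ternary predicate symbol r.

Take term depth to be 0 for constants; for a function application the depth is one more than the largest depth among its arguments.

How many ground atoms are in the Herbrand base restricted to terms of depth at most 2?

228

First count ground terms of depth ≤ 2.
Let N_k count ground terms of depth at most k. Each non-constant term of depth ≤ k is some function symbol applied to depth-≤(k−1) arguments, giving N_k = 2 + N_{k-1}.
N_0 = 2
N_1 = 2 + 2 = 4
N_2 = 2 + 4 = 6
Explicitly: u, w, succ(u), succ(w), succ(succ(u)), succ(succ(w)).
So |H| = 6.
For each predicate symbol, the number of ground atoms is |H| raised to its arity; summing:
  p: 6;  q: 6;  r: 6^3 = 216
Total ground atoms: 6 + 6 + 216 = 228.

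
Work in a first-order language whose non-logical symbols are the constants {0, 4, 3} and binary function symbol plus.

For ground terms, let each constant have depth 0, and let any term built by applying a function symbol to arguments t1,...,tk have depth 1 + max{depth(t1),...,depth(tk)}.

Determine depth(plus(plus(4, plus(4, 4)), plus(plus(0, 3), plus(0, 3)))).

depth(plus(4, 4)) = 1 + max(0, 0) = 1
depth(plus(4, plus(4, 4))) = 1 + max(0, 1) = 2
depth(plus(0, 3)) = 1 + max(0, 0) = 1
depth(plus(plus(0, 3), plus(0, 3))) = 1 + max(1, 1) = 2
depth(plus(plus(4, plus(4, 4)), plus(plus(0, 3), plus(0, 3)))) = 1 + max(2, 2) = 3

3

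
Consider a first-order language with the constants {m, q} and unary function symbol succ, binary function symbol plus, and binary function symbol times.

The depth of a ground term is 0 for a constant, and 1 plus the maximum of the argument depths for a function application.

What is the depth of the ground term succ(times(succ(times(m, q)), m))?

4

depth(times(m, q)) = 1 + max(0, 0) = 1
depth(succ(times(m, q))) = 1 + depth(times(m, q)) = 1 + 1 = 2
depth(times(succ(times(m, q)), m)) = 1 + max(2, 0) = 3
depth(succ(times(succ(times(m, q)), m))) = 1 + depth(times(succ(times(m, q)), m)) = 1 + 3 = 4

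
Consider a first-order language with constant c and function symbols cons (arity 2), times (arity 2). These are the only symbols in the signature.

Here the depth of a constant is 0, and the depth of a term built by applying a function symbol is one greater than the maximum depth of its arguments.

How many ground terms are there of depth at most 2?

19

If N_k denotes the number of depth-≤k ground terms, the 1 constant gives N_0 = 1, and each function symbol of arity r contributes N_{k-1}^r new terms at level k: N_k = 1 + N_{k-1}^2 + N_{k-1}^2.
N_0 = 1
N_1 = 1 + 1^2 + 1^2 = 3
N_2 = 1 + 3^2 + 3^2 = 19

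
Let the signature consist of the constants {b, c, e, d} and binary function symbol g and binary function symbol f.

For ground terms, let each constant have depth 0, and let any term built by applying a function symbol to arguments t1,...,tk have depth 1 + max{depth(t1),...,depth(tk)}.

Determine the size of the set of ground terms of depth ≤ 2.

Write N_k for the number of ground terms of depth ≤ k. A term of depth ≤ k is either a constant or a function symbol applied to arguments of depth ≤ k−1, so N_k = 4 + N_{k-1}^2 + N_{k-1}^2.
N_0 = 4
N_1 = 4 + 4^2 + 4^2 = 36
N_2 = 4 + 36^2 + 36^2 = 2596

2596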